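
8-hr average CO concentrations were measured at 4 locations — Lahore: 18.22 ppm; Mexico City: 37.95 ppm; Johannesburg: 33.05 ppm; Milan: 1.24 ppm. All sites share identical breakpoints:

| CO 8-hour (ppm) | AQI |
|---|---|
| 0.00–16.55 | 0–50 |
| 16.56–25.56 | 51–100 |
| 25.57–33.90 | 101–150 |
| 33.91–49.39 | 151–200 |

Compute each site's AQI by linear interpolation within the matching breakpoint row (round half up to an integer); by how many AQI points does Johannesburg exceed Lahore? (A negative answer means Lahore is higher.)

85

Lahore: 18.22 lies in 16.56–25.56, so I_lo=51, I_hi=100, C_lo=16.56, C_hi=25.56.
(100−51)/(25.56−16.56) × (18.22−16.56) + 51 = 49/9.00 × 1.66 + 51 ≈ 60.04 → 60.
Mexico City: row 33.91–49.39 (AQI 151–200). (200−151)·(37.95−33.91)/(49.39−33.91) + 151 = 49·4.04/15.48 + 151 ≈ 163.79 → 164.
Johannesburg 33.05: bracket 25.57–33.90 → index 101–150; slope 49/8.33, offset 7.48.
AQI = 101 + 49/8.33·7.48 ≈ 145.00 ⇒ 145.
Milan 1.24: bracket 0.00–16.55 → index 0–50; slope 50/16.55, offset 1.24.
AQI = 0 + 50/16.55·1.24 ≈ 3.75 ⇒ 4.
AQIs: Lahore=60, Mexico City=164, Johannesburg=145, Milan=4. Johannesburg (145) − Lahore (60) = 85.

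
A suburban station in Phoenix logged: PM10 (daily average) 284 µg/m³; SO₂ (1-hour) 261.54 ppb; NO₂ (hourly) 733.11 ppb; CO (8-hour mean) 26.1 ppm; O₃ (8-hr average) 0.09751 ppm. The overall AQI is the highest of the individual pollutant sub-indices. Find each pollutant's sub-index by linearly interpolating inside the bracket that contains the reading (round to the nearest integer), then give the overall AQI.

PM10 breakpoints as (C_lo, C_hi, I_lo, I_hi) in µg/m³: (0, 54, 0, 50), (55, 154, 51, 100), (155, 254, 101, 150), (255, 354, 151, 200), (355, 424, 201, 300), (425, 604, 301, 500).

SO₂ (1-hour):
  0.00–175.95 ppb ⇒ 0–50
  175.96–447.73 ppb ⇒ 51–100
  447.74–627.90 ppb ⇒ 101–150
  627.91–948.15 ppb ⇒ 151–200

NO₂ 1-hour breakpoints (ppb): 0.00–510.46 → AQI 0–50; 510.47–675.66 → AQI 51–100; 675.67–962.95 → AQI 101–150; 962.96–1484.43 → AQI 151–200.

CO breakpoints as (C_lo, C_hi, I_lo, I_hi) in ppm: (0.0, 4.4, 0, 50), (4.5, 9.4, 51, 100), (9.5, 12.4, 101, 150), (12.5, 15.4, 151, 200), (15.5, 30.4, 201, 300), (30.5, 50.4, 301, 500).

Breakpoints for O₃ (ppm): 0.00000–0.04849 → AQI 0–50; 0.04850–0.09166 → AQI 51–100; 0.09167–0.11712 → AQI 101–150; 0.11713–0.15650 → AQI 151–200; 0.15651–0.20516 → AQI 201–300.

PM10: 284 ∈ [255, 354] ↔ index [151, 200].
151 + (284−255)·(200−151)/(354−255) = 151 + 29·49/99 ≈ 165.35, so AQI = 165.
SO₂ 261.54: bracket 175.96–447.73 → index 51–100; slope 49/271.77, offset 85.58.
AQI = 51 + 49/271.77·85.58 ≈ 66.43 ⇒ 66.
NO₂: 733.11 lies in 675.67–962.95, so I_lo=101, I_hi=150, C_lo=675.67, C_hi=962.95.
(150−101)/(962.95−675.67) × (733.11−675.67) + 101 = 49/287.28 × 57.44 + 101 ≈ 110.80 → 111.
CO: 26.1 ∈ [15.5, 30.4] ↔ index [201, 300].
201 + (26.1−15.5)·(300−201)/(30.4−15.5) = 201 + 10.6·99/14.9 ≈ 271.43, so AQI = 271.
O₃ 0.09751: bracket 0.09167–0.11712 → index 101–150; slope 49/0.02545, offset 0.00584.
AQI = 101 + 49/0.02545·0.00584 ≈ 112.24 ⇒ 112.
Sub-indices: PM10→165, SO₂→66, NO₂→111, CO→271, O₃→112. Overall AQI = max = 271; dominant pollutant is CO.

271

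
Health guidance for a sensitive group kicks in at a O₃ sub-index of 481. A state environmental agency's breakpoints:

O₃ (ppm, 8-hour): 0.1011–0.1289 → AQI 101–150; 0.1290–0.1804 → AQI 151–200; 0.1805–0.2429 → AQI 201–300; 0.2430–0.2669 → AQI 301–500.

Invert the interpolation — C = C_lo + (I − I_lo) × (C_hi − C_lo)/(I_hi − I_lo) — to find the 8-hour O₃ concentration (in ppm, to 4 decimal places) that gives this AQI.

0.2646

AQI 481 lies in the 301–500 band, which corresponds to 0.2430–0.2669 ppm.
C = 0.2430 + (481−301)×(0.2669−0.2430)/(500−301) = 0.2430 + 180×0.0239/199 ≈ 0.264618 ppm → 0.2646 ppm to 4 dp.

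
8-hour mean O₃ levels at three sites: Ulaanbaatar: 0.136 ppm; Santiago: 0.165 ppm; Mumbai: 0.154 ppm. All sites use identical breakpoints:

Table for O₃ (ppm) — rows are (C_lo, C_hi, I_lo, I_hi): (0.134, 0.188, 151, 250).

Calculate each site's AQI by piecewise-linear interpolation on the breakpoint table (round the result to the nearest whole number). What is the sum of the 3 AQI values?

Ulaanbaatar: 0.136 ∈ [0.134, 0.188] ↔ index [151, 250].
151 + (0.136−0.134)·(250−151)/(0.188−0.134) = 151 + 0.002·99/0.054 ≈ 154.67, so AQI = 155.
Santiago 0.165: bracket 0.134–0.188 → index 151–250; slope 99/0.054, offset 0.031.
AQI = 151 + 99/0.054·0.031 ≈ 207.83 ⇒ 208.
Mumbai: row 0.134–0.188 (AQI 151–250). (250−151)·(0.154−0.134)/(0.188−0.134) + 151 = 99·0.020/0.054 + 151 ≈ 187.67 → 188.
AQIs: Ulaanbaatar=155, Santiago=208, Mumbai=188. Sum = 155 + 208 + 188 = 551.

551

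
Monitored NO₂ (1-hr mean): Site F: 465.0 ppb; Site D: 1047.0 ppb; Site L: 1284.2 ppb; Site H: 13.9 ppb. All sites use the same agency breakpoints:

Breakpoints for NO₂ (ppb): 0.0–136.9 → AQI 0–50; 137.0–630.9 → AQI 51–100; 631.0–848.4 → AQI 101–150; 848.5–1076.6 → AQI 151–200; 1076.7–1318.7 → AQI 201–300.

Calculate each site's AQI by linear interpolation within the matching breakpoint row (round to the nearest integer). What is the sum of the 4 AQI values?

Site F: row 137.0–630.9 (AQI 51–100). (100−51)·(465.0−137.0)/(630.9−137.0) + 51 = 49·328.0/493.9 + 51 ≈ 83.54 → 84.
Site D: row 848.5–1076.6 (AQI 151–200). (200−151)·(1047.0−848.5)/(1076.6−848.5) + 151 = 49·198.5/228.1 + 151 ≈ 193.64 → 194.
Site L: 1284.2 lies in 1076.7–1318.7, so I_lo=201, I_hi=300, C_lo=1076.7, C_hi=1318.7.
(300−201)/(1318.7−1076.7) × (1284.2−1076.7) + 201 = 99/242.0 × 207.5 + 201 ≈ 285.89 → 286.
Site H 13.9: bracket 0.0–136.9 → index 0–50; slope 50/136.9, offset 13.9.
AQI = 0 + 50/136.9·13.9 ≈ 5.08 ⇒ 5.
AQIs: Site F=84, Site D=194, Site L=286, Site H=5. Sum = 84 + 194 + 286 + 5 = 569.

569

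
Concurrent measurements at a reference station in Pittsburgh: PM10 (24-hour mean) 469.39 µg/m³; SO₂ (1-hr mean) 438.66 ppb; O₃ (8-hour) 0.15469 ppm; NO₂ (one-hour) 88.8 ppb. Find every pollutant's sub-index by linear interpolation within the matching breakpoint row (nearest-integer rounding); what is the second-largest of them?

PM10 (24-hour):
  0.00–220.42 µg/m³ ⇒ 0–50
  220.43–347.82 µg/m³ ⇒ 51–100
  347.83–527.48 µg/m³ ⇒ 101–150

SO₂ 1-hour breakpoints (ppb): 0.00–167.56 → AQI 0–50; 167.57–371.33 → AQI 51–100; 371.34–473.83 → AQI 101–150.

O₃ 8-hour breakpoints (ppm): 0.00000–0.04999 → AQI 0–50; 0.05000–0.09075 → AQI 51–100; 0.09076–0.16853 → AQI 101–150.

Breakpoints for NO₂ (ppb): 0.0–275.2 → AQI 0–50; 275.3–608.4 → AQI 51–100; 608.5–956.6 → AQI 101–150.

134

PM10 469.39: bracket 347.83–527.48 → index 101–150; slope 49/179.65, offset 121.56.
AQI = 101 + 49/179.65·121.56 ≈ 134.16 ⇒ 134.
SO₂: row 371.34–473.83 (AQI 101–150). (150−101)·(438.66−371.34)/(473.83−371.34) + 101 = 49·67.32/102.49 + 101 ≈ 133.19 → 133.
O₃: 0.15469 lies in 0.09076–0.16853, so I_lo=101, I_hi=150, C_lo=0.09076, C_hi=0.16853.
(150−101)/(0.16853−0.09076) × (0.15469−0.09076) + 101 = 49/0.07777 × 0.06393 + 101 ≈ 141.28 → 141.
NO₂: row 0.0–275.2 (AQI 0–50). (50−0)·(88.8−0.0)/(275.2−0.0) + 0 = 50·88.8/275.2 + 0 ≈ 16.13 → 16.
Sub-indices: PM10→134, SO₂→133, O₃→141, NO₂→16. Ranked high→low: 141, 134, 133, 16. Second-highest sub-index = 134.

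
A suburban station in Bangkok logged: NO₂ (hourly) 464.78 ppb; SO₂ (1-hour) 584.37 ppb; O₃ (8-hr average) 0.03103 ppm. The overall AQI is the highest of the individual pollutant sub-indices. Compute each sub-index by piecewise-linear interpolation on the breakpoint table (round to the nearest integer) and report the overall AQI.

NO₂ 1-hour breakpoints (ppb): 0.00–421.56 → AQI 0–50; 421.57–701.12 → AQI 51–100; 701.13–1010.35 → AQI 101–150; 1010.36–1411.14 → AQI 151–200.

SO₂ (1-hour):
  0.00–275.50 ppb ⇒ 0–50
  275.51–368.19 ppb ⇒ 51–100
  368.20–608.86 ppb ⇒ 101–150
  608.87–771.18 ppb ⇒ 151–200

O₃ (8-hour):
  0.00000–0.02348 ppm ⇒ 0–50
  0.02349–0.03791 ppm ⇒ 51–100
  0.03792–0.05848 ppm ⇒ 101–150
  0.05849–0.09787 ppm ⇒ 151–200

145

NO₂: 464.78 ∈ [421.57, 701.12] ↔ index [51, 100].
51 + (464.78−421.57)·(100−51)/(701.12−421.57) = 51 + 43.21·49/279.55 ≈ 58.57, so AQI = 59.
SO₂: row 368.20–608.86 (AQI 101–150). (150−101)·(584.37−368.20)/(608.86−368.20) + 101 = 49·216.17/240.66 + 101 ≈ 145.01 → 145.
O₃: 0.03103 lies in 0.02349–0.03791, so I_lo=51, I_hi=100, C_lo=0.02349, C_hi=0.03791.
(100−51)/(0.03791−0.02349) × (0.03103−0.02349) + 51 = 49/0.01442 × 0.00754 + 51 ≈ 76.62 → 77.
Sub-indices: NO₂→59, SO₂→145, O₃→77. Overall AQI = max = 145; dominant pollutant is SO₂.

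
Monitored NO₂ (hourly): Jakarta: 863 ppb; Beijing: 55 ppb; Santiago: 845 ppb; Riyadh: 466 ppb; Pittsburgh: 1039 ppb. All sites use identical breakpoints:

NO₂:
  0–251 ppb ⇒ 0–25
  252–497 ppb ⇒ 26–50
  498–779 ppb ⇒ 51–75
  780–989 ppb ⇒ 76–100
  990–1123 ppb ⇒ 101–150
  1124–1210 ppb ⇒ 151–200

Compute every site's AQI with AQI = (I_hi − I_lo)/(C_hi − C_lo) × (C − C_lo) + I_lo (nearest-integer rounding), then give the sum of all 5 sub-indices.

Jakarta: row 780–989 (AQI 76–100). (100−76)·(863−780)/(989−780) + 76 = 24·83/209 + 76 ≈ 85.53 → 86.
Beijing 55: bracket 0–251 → index 0–25; slope 25/251, offset 55.
AQI = 0 + 25/251·55 ≈ 5.48 ⇒ 5.
Santiago 845: bracket 780–989 → index 76–100; slope 24/209, offset 65.
AQI = 76 + 24/209·65 ≈ 83.46 ⇒ 83.
Riyadh: row 252–497 (AQI 26–50). (50−26)·(466−252)/(497−252) + 26 = 24·214/245 + 26 ≈ 46.96 → 47.
Pittsburgh: 1039 lies in 990–1123, so I_lo=101, I_hi=150, C_lo=990, C_hi=1123.
(150−101)/(1123−990) × (1039−990) + 101 = 49/133 × 49 + 101 ≈ 119.05 → 119.
AQIs: Jakarta=86, Beijing=5, Santiago=83, Riyadh=47, Pittsburgh=119. Sum = 86 + 5 + 83 + 47 + 119 = 340.

340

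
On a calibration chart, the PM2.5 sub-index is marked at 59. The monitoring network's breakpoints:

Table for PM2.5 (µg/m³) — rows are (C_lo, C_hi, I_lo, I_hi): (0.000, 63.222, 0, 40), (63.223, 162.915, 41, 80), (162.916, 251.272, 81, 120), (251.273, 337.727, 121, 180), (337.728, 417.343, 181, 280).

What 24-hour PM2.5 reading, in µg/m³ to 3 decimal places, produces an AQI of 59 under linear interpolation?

AQI 59 lies in the 41–80 band, which corresponds to 63.223–162.915 µg/m³.
C = 63.223 + (59−41)×(162.915−63.223)/(80−41) = 63.223 + 18×99.692/39 ≈ 109.23469 µg/m³ → 109.235 µg/m³ to 3 dp.

109.235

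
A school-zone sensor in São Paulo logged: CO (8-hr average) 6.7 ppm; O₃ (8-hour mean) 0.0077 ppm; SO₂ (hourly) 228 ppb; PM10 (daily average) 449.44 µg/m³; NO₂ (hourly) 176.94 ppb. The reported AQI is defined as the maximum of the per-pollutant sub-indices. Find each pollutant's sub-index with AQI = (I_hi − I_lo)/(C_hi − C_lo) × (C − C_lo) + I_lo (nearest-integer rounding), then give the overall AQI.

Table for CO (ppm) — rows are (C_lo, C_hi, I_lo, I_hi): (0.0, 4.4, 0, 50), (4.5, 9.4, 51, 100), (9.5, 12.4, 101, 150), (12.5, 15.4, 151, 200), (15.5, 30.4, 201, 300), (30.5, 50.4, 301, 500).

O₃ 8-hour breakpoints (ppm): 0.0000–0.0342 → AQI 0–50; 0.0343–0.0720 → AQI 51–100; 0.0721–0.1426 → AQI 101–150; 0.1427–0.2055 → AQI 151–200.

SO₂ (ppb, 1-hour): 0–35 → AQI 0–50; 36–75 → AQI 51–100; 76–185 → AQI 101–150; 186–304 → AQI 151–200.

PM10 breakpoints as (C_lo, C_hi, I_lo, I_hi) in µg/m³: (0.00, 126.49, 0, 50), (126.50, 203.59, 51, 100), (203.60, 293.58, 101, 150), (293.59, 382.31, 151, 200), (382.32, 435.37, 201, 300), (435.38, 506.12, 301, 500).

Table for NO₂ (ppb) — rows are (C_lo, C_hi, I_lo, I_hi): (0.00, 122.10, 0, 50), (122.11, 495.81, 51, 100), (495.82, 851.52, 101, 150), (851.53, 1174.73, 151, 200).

CO: 6.7 ∈ [4.5, 9.4] ↔ index [51, 100].
51 + (6.7−4.5)·(100−51)/(9.4−4.5) = 51 + 2.2·49/4.9 ≈ 73.00, so AQI = 73.
O₃: 0.0077 lies in 0.0000–0.0342, so I_lo=0, I_hi=50, C_lo=0.0000, C_hi=0.0342.
(50−0)/(0.0342−0.0000) × (0.0077−0.0000) + 0 = 50/0.0342 × 0.0077 + 0 ≈ 11.26 → 11.
SO₂: row 186–304 (AQI 151–200). (200−151)·(228−186)/(304−186) + 151 = 49·42/118 + 151 ≈ 168.44 → 168.
PM10: 449.44 ∈ [435.38, 506.12] ↔ index [301, 500].
301 + (449.44−435.38)·(500−301)/(506.12−435.38) = 301 + 14.06·199/70.74 ≈ 340.55, so AQI = 341.
NO₂: 176.94 lies in 122.11–495.81, so I_lo=51, I_hi=100, C_lo=122.11, C_hi=495.81.
(100−51)/(495.81−122.11) × (176.94−122.11) + 51 = 49/373.70 × 54.83 + 51 ≈ 58.19 → 58.
Sub-indices: CO→73, O₃→11, SO₂→168, PM10→341, NO₂→58. Overall AQI = max = 341; dominant pollutant is PM10.
AQI 341: Hazardous.

341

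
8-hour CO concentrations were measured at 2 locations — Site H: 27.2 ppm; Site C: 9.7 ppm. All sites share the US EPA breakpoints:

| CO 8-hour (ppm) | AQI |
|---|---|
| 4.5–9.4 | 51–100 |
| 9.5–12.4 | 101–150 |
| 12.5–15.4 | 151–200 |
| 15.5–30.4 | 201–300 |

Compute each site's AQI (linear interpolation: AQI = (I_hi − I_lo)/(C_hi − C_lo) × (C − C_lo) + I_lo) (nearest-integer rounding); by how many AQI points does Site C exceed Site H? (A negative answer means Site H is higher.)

Site H 27.2: bracket 15.5–30.4 → index 201–300; slope 99/14.9, offset 11.7.
AQI = 201 + 99/14.9·11.7 ≈ 278.74 ⇒ 279.
Site C 9.7: bracket 9.5–12.4 → index 101–150; slope 49/2.9, offset 0.2.
AQI = 101 + 49/2.9·0.2 ≈ 104.38 ⇒ 104.
AQIs: Site H=279, Site C=104. Site C (104) − Site H (279) = -175.

-175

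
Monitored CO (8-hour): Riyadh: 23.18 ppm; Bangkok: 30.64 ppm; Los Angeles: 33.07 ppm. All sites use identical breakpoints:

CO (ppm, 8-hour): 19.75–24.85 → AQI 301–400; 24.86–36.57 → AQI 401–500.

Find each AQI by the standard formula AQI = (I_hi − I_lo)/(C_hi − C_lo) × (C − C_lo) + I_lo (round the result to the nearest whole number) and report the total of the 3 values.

Riyadh: 23.18 lies in 19.75–24.85, so I_lo=301, I_hi=400, C_lo=19.75, C_hi=24.85.
(400−301)/(24.85−19.75) × (23.18−19.75) + 301 = 99/5.10 × 3.43 + 301 ≈ 367.58 → 368.
Bangkok 30.64: bracket 24.86–36.57 → index 401–500; slope 99/11.71, offset 5.78.
AQI = 401 + 99/11.71·5.78 ≈ 449.87 ⇒ 450.
Los Angeles: row 24.86–36.57 (AQI 401–500). (500−401)·(33.07−24.86)/(36.57−24.86) + 401 = 99·8.21/11.71 + 401 ≈ 470.41 → 470.
AQIs: Riyadh=368, Bangkok=450, Los Angeles=470. Sum = 368 + 450 + 470 = 1288.

1288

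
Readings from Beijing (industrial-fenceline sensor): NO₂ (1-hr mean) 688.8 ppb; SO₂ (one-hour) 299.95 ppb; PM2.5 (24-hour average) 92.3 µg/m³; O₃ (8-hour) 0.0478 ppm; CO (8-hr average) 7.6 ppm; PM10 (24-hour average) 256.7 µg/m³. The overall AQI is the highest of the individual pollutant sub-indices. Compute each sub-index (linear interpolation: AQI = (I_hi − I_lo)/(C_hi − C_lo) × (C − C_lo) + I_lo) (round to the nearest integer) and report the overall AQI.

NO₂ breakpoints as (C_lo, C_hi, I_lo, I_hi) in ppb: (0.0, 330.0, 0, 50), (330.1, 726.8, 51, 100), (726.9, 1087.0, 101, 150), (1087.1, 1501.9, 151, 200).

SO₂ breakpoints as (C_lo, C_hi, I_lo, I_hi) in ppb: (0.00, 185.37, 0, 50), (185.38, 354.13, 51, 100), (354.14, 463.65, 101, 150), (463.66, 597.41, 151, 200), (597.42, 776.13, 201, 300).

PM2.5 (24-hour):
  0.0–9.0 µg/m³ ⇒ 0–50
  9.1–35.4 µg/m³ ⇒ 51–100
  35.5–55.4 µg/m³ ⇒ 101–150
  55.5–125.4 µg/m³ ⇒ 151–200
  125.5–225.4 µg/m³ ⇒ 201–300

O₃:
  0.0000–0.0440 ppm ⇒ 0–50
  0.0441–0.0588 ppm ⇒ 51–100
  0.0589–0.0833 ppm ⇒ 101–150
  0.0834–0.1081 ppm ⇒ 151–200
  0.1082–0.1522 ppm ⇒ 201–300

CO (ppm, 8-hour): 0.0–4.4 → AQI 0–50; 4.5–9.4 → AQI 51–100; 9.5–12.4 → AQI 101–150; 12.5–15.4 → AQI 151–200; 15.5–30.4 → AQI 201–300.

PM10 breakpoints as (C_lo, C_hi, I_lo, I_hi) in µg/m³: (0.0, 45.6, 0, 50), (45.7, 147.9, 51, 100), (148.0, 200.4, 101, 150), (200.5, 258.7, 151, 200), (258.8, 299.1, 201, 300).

NO₂: 688.8 ∈ [330.1, 726.8] ↔ index [51, 100].
51 + (688.8−330.1)·(100−51)/(726.8−330.1) = 51 + 358.7·49/396.7 ≈ 95.31, so AQI = 95.
SO₂: 299.95 lies in 185.38–354.13, so I_lo=51, I_hi=100, C_lo=185.38, C_hi=354.13.
(100−51)/(354.13−185.38) × (299.95−185.38) + 51 = 49/168.75 × 114.57 + 51 ≈ 84.27 → 84.
PM2.5 92.3: bracket 55.5–125.4 → index 151–200; slope 49/69.9, offset 36.8.
AQI = 151 + 49/69.9·36.8 ≈ 176.80 ⇒ 177.
O₃: row 0.0441–0.0588 (AQI 51–100). (100−51)·(0.0478−0.0441)/(0.0588−0.0441) + 51 = 49·0.0037/0.0147 + 51 ≈ 63.33 → 63.
CO 7.6: bracket 4.5–9.4 → index 51–100; slope 49/4.9, offset 3.1.
AQI = 51 + 49/4.9·3.1 ≈ 82.00 ⇒ 82.
PM10 256.7: bracket 200.5–258.7 → index 151–200; slope 49/58.2, offset 56.2.
AQI = 151 + 49/58.2·56.2 ≈ 198.32 ⇒ 198.
Sub-indices: NO₂→95, SO₂→84, PM2.5→177, O₃→63, CO→82, PM10→198. Overall AQI = max = 198; dominant pollutant is PM10.

198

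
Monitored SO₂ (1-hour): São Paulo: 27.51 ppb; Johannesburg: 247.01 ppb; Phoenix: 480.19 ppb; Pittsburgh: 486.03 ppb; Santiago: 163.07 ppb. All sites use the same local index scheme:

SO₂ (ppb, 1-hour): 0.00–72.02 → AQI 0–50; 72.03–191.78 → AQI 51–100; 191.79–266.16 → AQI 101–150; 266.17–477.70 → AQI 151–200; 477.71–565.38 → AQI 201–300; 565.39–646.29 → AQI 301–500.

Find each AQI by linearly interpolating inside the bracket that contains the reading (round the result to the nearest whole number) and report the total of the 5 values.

São Paulo: row 0.00–72.02 (AQI 0–50). (50−0)·(27.51−0.00)/(72.02−0.00) + 0 = 50·27.51/72.02 + 0 ≈ 19.10 → 19.
Johannesburg: row 191.79–266.16 (AQI 101–150). (150−101)·(247.01−191.79)/(266.16−191.79) + 101 = 49·55.22/74.37 + 101 ≈ 137.38 → 137.
Phoenix 480.19: bracket 477.71–565.38 → index 201–300; slope 99/87.67, offset 2.48.
AQI = 201 + 99/87.67·2.48 ≈ 203.80 ⇒ 204.
Pittsburgh: row 477.71–565.38 (AQI 201–300). (300−201)·(486.03−477.71)/(565.38−477.71) + 201 = 99·8.32/87.67 + 201 ≈ 210.40 → 210.
Santiago: 163.07 ∈ [72.03, 191.78] ↔ index [51, 100].
51 + (163.07−72.03)·(100−51)/(191.78−72.03) = 51 + 91.04·49/119.75 ≈ 88.25, so AQI = 88.
AQIs: São Paulo=19, Johannesburg=137, Phoenix=204, Pittsburgh=210, Santiago=88. Sum = 19 + 137 + 204 + 210 + 88 = 658.

658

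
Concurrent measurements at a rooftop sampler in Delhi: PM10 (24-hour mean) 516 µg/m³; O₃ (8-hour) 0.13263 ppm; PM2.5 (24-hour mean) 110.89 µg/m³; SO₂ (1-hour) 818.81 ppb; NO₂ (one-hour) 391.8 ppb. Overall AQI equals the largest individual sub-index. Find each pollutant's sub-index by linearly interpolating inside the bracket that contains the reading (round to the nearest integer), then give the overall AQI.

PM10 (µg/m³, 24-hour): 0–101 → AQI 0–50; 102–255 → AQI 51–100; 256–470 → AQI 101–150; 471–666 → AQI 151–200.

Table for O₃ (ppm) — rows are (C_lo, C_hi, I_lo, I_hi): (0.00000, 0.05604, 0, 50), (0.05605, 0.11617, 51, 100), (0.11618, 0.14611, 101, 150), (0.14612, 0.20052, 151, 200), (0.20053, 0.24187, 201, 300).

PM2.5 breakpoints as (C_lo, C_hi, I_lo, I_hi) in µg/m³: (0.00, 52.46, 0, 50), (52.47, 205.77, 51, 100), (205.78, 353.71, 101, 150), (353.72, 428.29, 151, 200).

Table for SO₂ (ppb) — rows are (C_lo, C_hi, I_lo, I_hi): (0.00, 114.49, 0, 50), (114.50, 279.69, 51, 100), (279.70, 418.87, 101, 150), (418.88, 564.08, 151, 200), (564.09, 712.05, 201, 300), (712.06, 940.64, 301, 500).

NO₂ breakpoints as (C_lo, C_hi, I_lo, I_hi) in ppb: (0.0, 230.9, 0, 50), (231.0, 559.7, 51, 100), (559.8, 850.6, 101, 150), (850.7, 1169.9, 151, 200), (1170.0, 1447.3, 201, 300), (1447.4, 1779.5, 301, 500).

394

PM10: 516 ∈ [471, 666] ↔ index [151, 200].
151 + (516−471)·(200−151)/(666−471) = 151 + 45·49/195 ≈ 162.31, so AQI = 162.
O₃: 0.13263 lies in 0.11618–0.14611, so I_lo=101, I_hi=150, C_lo=0.11618, C_hi=0.14611.
(150−101)/(0.14611−0.11618) × (0.13263−0.11618) + 101 = 49/0.02993 × 0.01645 + 101 ≈ 127.93 → 128.
PM2.5: row 52.47–205.77 (AQI 51–100). (100−51)·(110.89−52.47)/(205.77−52.47) + 51 = 49·58.42/153.30 + 51 ≈ 69.67 → 70.
SO₂ 818.81: bracket 712.06–940.64 → index 301–500; slope 199/228.58, offset 106.75.
AQI = 301 + 199/228.58·106.75 ≈ 393.94 ⇒ 394.
NO₂ 391.8: bracket 231.0–559.7 → index 51–100; slope 49/328.7, offset 160.8.
AQI = 51 + 49/328.7·160.8 ≈ 74.97 ⇒ 75.
Sub-indices: PM10→162, O₃→128, PM2.5→70, SO₂→394, NO₂→75. Overall AQI = max = 394; dominant pollutant is SO₂.
AQI 394: Hazardous.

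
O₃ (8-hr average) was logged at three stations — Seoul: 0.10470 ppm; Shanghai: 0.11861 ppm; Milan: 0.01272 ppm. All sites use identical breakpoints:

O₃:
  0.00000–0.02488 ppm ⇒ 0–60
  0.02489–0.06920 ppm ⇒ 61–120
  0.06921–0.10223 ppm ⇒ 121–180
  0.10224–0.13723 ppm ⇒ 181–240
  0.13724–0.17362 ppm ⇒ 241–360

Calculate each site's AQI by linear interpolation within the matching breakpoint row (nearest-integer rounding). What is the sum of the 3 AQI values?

425

Seoul: row 0.10224–0.13723 (AQI 181–240). (240−181)·(0.10470−0.10224)/(0.13723−0.10224) + 181 = 59·0.00246/0.03499 + 181 ≈ 185.15 → 185.
Shanghai 0.11861: bracket 0.10224–0.13723 → index 181–240; slope 59/0.03499, offset 0.01637.
AQI = 181 + 59/0.03499·0.01637 ≈ 208.60 ⇒ 209.
Milan: row 0.00000–0.02488 (AQI 0–60). (60−0)·(0.01272−0.00000)/(0.02488−0.00000) + 0 = 60·0.01272/0.02488 + 0 ≈ 30.68 → 31.
AQIs: Seoul=185, Shanghai=209, Milan=31. Sum = 185 + 209 + 31 = 425.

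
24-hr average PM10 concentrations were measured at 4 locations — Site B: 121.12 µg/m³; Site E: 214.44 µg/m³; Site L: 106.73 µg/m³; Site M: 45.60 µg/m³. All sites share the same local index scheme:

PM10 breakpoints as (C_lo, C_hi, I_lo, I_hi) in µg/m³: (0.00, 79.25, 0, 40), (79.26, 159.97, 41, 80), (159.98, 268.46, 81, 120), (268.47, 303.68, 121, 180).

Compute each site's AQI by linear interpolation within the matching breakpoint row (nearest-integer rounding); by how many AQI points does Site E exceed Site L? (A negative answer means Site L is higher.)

Site B: 121.12 ∈ [79.26, 159.97] ↔ index [41, 80].
41 + (121.12−79.26)·(80−41)/(159.97−79.26) = 41 + 41.86·39/80.71 ≈ 61.23, so AQI = 61.
Site E: 214.44 ∈ [159.98, 268.46] ↔ index [81, 120].
81 + (214.44−159.98)·(120−81)/(268.46−159.98) = 81 + 54.46·39/108.48 ≈ 100.58, so AQI = 101.
Site L: 106.73 ∈ [79.26, 159.97] ↔ index [41, 80].
41 + (106.73−79.26)·(80−41)/(159.97−79.26) = 41 + 27.47·39/80.71 ≈ 54.27, so AQI = 54.
Site M: row 0.00–79.25 (AQI 0–40). (40−0)·(45.60−0.00)/(79.25−0.00) + 0 = 40·45.60/79.25 + 0 ≈ 23.02 → 23.
AQIs: Site B=61, Site E=101, Site L=54, Site M=23. Site E (101) − Site L (54) = 47.

47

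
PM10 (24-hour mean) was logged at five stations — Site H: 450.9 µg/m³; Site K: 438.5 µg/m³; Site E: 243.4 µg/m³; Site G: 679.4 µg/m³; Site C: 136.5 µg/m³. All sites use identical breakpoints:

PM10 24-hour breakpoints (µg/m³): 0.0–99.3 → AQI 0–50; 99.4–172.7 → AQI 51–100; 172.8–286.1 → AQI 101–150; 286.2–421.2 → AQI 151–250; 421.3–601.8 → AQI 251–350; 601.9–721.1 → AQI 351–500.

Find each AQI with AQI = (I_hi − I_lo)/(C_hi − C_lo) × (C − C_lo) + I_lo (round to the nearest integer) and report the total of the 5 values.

Site H: 450.9 lies in 421.3–601.8, so I_lo=251, I_hi=350, C_lo=421.3, C_hi=601.8.
(350−251)/(601.8−421.3) × (450.9−421.3) + 251 = 99/180.5 × 29.6 + 251 ≈ 267.23 → 267.
Site K: 438.5 lies in 421.3–601.8, so I_lo=251, I_hi=350, C_lo=421.3, C_hi=601.8.
(350−251)/(601.8−421.3) × (438.5−421.3) + 251 = 99/180.5 × 17.2 + 251 ≈ 260.43 → 260.
Site E 243.4: bracket 172.8–286.1 → index 101–150; slope 49/113.3, offset 70.6.
AQI = 101 + 49/113.3·70.6 ≈ 131.53 ⇒ 132.
Site G: 679.4 ∈ [601.9, 721.1] ↔ index [351, 500].
351 + (679.4−601.9)·(500−351)/(721.1−601.9) = 351 + 77.5·149/119.2 ≈ 447.88, so AQI = 448.
Site C: 136.5 lies in 99.4–172.7, so I_lo=51, I_hi=100, C_lo=99.4, C_hi=172.7.
(100−51)/(172.7−99.4) × (136.5−99.4) + 51 = 49/73.3 × 37.1 + 51 ≈ 75.80 → 76.
AQIs: Site H=267, Site K=260, Site E=132, Site G=448, Site C=76. Sum = 267 + 260 + 132 + 448 + 76 = 1183.

1183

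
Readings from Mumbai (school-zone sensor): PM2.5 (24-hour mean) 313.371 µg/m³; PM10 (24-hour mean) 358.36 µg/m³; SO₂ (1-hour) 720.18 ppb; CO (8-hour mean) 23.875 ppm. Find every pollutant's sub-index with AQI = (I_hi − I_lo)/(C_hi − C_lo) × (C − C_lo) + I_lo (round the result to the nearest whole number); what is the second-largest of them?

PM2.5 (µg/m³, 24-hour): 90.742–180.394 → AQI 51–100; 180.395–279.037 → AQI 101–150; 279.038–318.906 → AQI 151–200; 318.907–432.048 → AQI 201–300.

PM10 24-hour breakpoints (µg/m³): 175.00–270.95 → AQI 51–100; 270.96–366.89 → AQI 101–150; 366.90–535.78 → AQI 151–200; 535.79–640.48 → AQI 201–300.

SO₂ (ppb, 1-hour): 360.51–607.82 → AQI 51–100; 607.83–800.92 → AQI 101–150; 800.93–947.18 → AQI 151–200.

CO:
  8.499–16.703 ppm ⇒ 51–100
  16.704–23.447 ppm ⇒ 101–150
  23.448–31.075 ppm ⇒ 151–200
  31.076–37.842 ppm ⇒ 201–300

PM2.5: 313.371 lies in 279.038–318.906, so I_lo=151, I_hi=200, C_lo=279.038, C_hi=318.906.
(200−151)/(318.906−279.038) × (313.371−279.038) + 151 = 49/39.868 × 34.333 + 151 ≈ 193.20 → 193.
PM10: 358.36 lies in 270.96–366.89, so I_lo=101, I_hi=150, C_lo=270.96, C_hi=366.89.
(150−101)/(366.89−270.96) × (358.36−270.96) + 101 = 49/95.93 × 87.40 + 101 ≈ 145.64 → 146.
SO₂: row 607.83–800.92 (AQI 101–150). (150−101)·(720.18−607.83)/(800.92−607.83) + 101 = 49·112.35/193.09 + 101 ≈ 129.51 → 130.
CO 23.875: bracket 23.448–31.075 → index 151–200; slope 49/7.627, offset 0.427.
AQI = 151 + 49/7.627·0.427 ≈ 153.74 ⇒ 154.
Sub-indices: PM2.5→193, PM10→146, SO₂→130, CO→154. Ranked high→low: 193, 154, 146, 130. Second-highest sub-index = 154.

154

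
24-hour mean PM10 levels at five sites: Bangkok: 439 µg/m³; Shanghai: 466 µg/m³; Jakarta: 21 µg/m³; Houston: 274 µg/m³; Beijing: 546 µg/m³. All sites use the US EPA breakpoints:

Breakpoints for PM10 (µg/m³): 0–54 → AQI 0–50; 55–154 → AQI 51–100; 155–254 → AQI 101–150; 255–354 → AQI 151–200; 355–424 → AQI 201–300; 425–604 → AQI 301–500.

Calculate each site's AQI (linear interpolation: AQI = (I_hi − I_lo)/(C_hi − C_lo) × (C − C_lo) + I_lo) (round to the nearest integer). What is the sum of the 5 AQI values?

1279

Bangkok: row 425–604 (AQI 301–500). (500−301)·(439−425)/(604−425) + 301 = 199·14/179 + 301 ≈ 316.56 → 317.
Shanghai: 466 lies in 425–604, so I_lo=301, I_hi=500, C_lo=425, C_hi=604.
(500−301)/(604−425) × (466−425) + 301 = 199/179 × 41 + 301 ≈ 346.58 → 347.
Jakarta 21: bracket 0–54 → index 0–50; slope 50/54, offset 21.
AQI = 0 + 50/54·21 ≈ 19.44 ⇒ 19.
Houston: 274 lies in 255–354, so I_lo=151, I_hi=200, C_lo=255, C_hi=354.
(200−151)/(354−255) × (274−255) + 151 = 49/99 × 19 + 151 ≈ 160.40 → 160.
Beijing: row 425–604 (AQI 301–500). (500−301)·(546−425)/(604−425) + 301 = 199·121/179 + 301 ≈ 435.52 → 436.
AQIs: Bangkok=317, Shanghai=347, Jakarta=19, Houston=160, Beijing=436. Sum = 317 + 347 + 19 + 160 + 436 = 1279.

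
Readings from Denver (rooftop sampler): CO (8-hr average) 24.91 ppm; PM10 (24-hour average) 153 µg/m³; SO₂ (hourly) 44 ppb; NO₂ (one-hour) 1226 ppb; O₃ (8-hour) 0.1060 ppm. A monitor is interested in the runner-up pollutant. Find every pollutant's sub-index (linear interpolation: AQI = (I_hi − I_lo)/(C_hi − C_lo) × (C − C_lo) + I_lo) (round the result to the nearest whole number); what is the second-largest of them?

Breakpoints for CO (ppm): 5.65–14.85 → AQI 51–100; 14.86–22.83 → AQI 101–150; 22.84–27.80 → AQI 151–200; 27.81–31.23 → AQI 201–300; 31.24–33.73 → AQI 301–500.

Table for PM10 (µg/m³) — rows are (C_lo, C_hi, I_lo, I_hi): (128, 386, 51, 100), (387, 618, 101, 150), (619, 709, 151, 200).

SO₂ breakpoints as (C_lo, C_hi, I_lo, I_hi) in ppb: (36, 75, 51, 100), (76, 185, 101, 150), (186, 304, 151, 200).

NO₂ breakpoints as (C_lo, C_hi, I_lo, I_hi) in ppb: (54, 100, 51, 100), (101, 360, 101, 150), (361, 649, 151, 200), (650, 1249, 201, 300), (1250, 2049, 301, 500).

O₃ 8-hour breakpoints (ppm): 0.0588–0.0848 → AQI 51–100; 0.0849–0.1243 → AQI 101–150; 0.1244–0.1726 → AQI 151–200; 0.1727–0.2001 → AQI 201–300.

171

CO: row 22.84–27.80 (AQI 151–200). (200−151)·(24.91−22.84)/(27.80−22.84) + 151 = 49·2.07/4.96 + 151 ≈ 171.45 → 171.
PM10 153: bracket 128–386 → index 51–100; slope 49/258, offset 25.
AQI = 51 + 49/258·25 ≈ 55.75 ⇒ 56.
SO₂ 44: bracket 36–75 → index 51–100; slope 49/39, offset 8.
AQI = 51 + 49/39·8 ≈ 61.05 ⇒ 61.
NO₂: 1226 lies in 650–1249, so I_lo=201, I_hi=300, C_lo=650, C_hi=1249.
(300−201)/(1249−650) × (1226−650) + 201 = 99/599 × 576 + 201 ≈ 296.20 → 296.
O₃: 0.1060 lies in 0.0849–0.1243, so I_lo=101, I_hi=150, C_lo=0.0849, C_hi=0.1243.
(150−101)/(0.1243−0.0849) × (0.1060−0.0849) + 101 = 49/0.0394 × 0.0211 + 101 ≈ 127.24 → 127.
Sub-indices: CO→171, PM10→56, SO₂→61, NO₂→296, O₃→127. Ranked high→low: 296, 171, 127, 61, 56. Second-highest sub-index = 171.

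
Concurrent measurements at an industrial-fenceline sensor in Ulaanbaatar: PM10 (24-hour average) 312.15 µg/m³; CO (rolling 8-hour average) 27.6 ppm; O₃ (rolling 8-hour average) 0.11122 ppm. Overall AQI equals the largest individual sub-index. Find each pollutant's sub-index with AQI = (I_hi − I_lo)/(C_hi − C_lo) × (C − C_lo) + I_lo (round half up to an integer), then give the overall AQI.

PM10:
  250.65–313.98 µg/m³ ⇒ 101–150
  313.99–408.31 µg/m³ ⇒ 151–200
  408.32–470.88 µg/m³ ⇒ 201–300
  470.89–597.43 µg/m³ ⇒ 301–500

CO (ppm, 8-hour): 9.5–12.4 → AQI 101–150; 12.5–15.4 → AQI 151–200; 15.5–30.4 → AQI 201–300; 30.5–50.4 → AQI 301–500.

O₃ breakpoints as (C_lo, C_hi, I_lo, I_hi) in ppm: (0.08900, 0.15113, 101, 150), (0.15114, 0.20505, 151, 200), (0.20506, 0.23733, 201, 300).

281

PM10: 312.15 ∈ [250.65, 313.98] ↔ index [101, 150].
101 + (312.15−250.65)·(150−101)/(313.98−250.65) = 101 + 61.50·49/63.33 ≈ 148.58, so AQI = 149.
CO 27.6: bracket 15.5–30.4 → index 201–300; slope 99/14.9, offset 12.1.
AQI = 201 + 99/14.9·12.1 ≈ 281.40 ⇒ 281.
O₃: 0.11122 ∈ [0.08900, 0.15113] ↔ index [101, 150].
101 + (0.11122−0.08900)·(150−101)/(0.15113−0.08900) = 101 + 0.02222·49/0.06213 ≈ 118.52, so AQI = 119.
Sub-indices: PM10→149, CO→281, O₃→119. Overall AQI = max = 281; dominant pollutant is CO.
AQI 281: Very Unhealthy.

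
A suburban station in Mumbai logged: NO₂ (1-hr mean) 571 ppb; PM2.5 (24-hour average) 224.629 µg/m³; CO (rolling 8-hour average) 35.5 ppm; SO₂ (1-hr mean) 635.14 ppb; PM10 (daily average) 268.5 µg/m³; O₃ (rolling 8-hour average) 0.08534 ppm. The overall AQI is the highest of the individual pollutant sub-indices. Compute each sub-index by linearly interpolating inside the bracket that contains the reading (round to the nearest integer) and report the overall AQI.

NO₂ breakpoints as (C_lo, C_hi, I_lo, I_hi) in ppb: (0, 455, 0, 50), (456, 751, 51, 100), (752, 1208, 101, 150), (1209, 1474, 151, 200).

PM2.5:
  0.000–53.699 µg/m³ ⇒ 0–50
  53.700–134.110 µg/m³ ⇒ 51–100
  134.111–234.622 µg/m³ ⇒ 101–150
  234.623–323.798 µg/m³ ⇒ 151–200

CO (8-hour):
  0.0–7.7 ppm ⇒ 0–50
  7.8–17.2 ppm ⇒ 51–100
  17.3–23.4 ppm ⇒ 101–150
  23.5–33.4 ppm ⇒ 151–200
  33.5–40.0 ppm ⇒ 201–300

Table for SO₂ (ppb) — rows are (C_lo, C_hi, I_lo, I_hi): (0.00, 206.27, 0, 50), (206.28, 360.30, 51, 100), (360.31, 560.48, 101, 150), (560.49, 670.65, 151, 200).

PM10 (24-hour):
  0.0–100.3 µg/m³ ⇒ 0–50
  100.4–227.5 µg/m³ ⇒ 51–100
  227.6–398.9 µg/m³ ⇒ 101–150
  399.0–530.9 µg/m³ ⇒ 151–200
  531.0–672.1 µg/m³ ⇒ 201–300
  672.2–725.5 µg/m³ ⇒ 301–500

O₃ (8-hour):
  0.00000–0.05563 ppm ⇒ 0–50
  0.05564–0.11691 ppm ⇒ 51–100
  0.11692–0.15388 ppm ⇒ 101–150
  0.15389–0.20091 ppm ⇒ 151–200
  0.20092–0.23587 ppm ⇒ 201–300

NO₂: 571 ∈ [456, 751] ↔ index [51, 100].
51 + (571−456)·(100−51)/(751−456) = 51 + 115·49/295 ≈ 70.10, so AQI = 70.
PM2.5: 224.629 ∈ [134.111, 234.622] ↔ index [101, 150].
101 + (224.629−134.111)·(150−101)/(234.622−134.111) = 101 + 90.518·49/100.511 ≈ 145.13, so AQI = 145.
CO: 35.5 ∈ [33.5, 40.0] ↔ index [201, 300].
201 + (35.5−33.5)·(300−201)/(40.0−33.5) = 201 + 2.0·99/6.5 ≈ 231.46, so AQI = 231.
SO₂ 635.14: bracket 560.49–670.65 → index 151–200; slope 49/110.16, offset 74.65.
AQI = 151 + 49/110.16·74.65 ≈ 184.20 ⇒ 184.
PM10: 268.5 lies in 227.6–398.9, so I_lo=101, I_hi=150, C_lo=227.6, C_hi=398.9.
(150−101)/(398.9−227.6) × (268.5−227.6) + 101 = 49/171.3 × 40.9 + 101 ≈ 112.70 → 113.
O₃: row 0.05564–0.11691 (AQI 51–100). (100−51)·(0.08534−0.05564)/(0.11691−0.05564) + 51 = 49·0.02970/0.06127 + 51 ≈ 74.75 → 75.
Sub-indices: NO₂→70, PM2.5→145, CO→231, SO₂→184, PM10→113, O₃→75. Overall AQI = max = 231; dominant pollutant is CO.

231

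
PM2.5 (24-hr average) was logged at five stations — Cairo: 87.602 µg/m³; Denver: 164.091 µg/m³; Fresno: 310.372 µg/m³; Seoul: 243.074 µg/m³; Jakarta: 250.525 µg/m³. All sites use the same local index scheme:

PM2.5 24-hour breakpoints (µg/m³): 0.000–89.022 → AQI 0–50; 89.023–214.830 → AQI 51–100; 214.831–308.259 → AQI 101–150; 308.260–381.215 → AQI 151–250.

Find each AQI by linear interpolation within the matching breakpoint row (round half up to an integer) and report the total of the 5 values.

519

Cairo: 87.602 lies in 0.000–89.022, so I_lo=0, I_hi=50, C_lo=0.000, C_hi=89.022.
(50−0)/(89.022−0.000) × (87.602−0.000) + 0 = 50/89.022 × 87.602 + 0 ≈ 49.20 → 49.
Denver: 164.091 lies in 89.023–214.830, so I_lo=51, I_hi=100, C_lo=89.023, C_hi=214.830.
(100−51)/(214.830−89.023) × (164.091−89.023) + 51 = 49/125.807 × 75.068 + 51 ≈ 80.24 → 80.
Fresno: row 308.260–381.215 (AQI 151–250). (250−151)·(310.372−308.260)/(381.215−308.260) + 151 = 99·2.112/72.955 + 151 ≈ 153.87 → 154.
Seoul: 243.074 ∈ [214.831, 308.259] ↔ index [101, 150].
101 + (243.074−214.831)·(150−101)/(308.259−214.831) = 101 + 28.243·49/93.428 ≈ 115.81, so AQI = 116.
Jakarta 250.525: bracket 214.831–308.259 → index 101–150; slope 49/93.428, offset 35.694.
AQI = 101 + 49/93.428·35.694 ≈ 119.72 ⇒ 120.
AQIs: Cairo=49, Denver=80, Fresno=154, Seoul=116, Jakarta=120. Sum = 49 + 80 + 154 + 116 + 120 = 519.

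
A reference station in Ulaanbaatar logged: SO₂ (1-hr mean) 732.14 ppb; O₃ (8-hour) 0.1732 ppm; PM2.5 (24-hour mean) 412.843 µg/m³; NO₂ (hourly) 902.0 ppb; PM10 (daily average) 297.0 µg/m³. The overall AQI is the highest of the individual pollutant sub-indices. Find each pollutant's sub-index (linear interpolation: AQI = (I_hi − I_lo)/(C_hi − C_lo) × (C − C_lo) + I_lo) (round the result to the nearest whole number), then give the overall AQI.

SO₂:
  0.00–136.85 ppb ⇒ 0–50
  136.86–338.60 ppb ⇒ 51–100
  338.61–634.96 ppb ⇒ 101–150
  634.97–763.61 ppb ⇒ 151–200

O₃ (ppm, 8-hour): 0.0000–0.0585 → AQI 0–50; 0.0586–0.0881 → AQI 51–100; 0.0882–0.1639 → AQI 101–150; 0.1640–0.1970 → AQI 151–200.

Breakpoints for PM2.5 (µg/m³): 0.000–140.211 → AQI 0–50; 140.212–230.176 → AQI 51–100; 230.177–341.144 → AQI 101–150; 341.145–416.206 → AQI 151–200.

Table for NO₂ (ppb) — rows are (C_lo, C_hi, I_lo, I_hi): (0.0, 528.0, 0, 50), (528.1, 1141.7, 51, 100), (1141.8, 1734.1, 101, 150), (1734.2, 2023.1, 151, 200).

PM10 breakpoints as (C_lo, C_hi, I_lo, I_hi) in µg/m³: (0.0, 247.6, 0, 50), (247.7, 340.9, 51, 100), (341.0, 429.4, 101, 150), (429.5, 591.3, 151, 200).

198

SO₂: 732.14 lies in 634.97–763.61, so I_lo=151, I_hi=200, C_lo=634.97, C_hi=763.61.
(200−151)/(763.61−634.97) × (732.14−634.97) + 151 = 49/128.64 × 97.17 + 151 ≈ 188.01 → 188.
O₃: 0.1732 ∈ [0.1640, 0.1970] ↔ index [151, 200].
151 + (0.1732−0.1640)·(200−151)/(0.1970−0.1640) = 151 + 0.0092·49/0.0330 ≈ 164.66, so AQI = 165.
PM2.5: 412.843 ∈ [341.145, 416.206] ↔ index [151, 200].
151 + (412.843−341.145)·(200−151)/(416.206−341.145) = 151 + 71.698·49/75.061 ≈ 197.80, so AQI = 198.
NO₂: 902.0 lies in 528.1–1141.7, so I_lo=51, I_hi=100, C_lo=528.1, C_hi=1141.7.
(100−51)/(1141.7−528.1) × (902.0−528.1) + 51 = 49/613.6 × 373.9 + 51 ≈ 80.86 → 81.
PM10: 297.0 lies in 247.7–340.9, so I_lo=51, I_hi=100, C_lo=247.7, C_hi=340.9.
(100−51)/(340.9−247.7) × (297.0−247.7) + 51 = 49/93.2 × 49.3 + 51 ≈ 76.92 → 77.
Sub-indices: SO₂→188, O₃→165, PM2.5→198, NO₂→81, PM10→77. Overall AQI = max = 198; dominant pollutant is PM2.5.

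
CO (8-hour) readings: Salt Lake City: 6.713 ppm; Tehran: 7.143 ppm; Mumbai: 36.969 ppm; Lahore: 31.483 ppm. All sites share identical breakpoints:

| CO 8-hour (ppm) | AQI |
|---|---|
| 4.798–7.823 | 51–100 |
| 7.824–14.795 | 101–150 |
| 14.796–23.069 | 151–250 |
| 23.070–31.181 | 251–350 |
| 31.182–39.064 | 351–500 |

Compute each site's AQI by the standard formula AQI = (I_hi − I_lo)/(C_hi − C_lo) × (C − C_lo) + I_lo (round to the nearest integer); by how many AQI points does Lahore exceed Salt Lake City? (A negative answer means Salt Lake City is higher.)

275

Salt Lake City: 6.713 ∈ [4.798, 7.823] ↔ index [51, 100].
51 + (6.713−4.798)·(100−51)/(7.823−4.798) = 51 + 1.915·49/3.025 ≈ 82.02, so AQI = 82.
Tehran 7.143: bracket 4.798–7.823 → index 51–100; slope 49/3.025, offset 2.345.
AQI = 51 + 49/3.025·2.345 ≈ 88.99 ⇒ 89.
Mumbai: 36.969 ∈ [31.182, 39.064] ↔ index [351, 500].
351 + (36.969−31.182)·(500−351)/(39.064−31.182) = 351 + 5.787·149/7.882 ≈ 460.40, so AQI = 460.
Lahore 31.483: bracket 31.182–39.064 → index 351–500; slope 149/7.882, offset 0.301.
AQI = 351 + 149/7.882·0.301 ≈ 356.69 ⇒ 357.
AQIs: Salt Lake City=82, Tehran=89, Mumbai=460, Lahore=357. Lahore (357) − Salt Lake City (82) = 275.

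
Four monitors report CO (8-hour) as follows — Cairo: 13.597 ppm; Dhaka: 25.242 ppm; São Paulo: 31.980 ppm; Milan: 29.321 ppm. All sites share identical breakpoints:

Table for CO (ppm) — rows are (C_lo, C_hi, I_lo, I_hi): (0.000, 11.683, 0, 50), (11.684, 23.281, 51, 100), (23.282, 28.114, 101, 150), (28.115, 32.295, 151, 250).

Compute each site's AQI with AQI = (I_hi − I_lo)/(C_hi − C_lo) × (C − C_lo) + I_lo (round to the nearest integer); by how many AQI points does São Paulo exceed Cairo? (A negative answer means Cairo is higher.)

184

Cairo 13.597: bracket 11.684–23.281 → index 51–100; slope 49/11.597, offset 1.913.
AQI = 51 + 49/11.597·1.913 ≈ 59.08 ⇒ 59.
Dhaka 25.242: bracket 23.282–28.114 → index 101–150; slope 49/4.832, offset 1.960.
AQI = 101 + 49/4.832·1.960 ≈ 120.88 ⇒ 121.
São Paulo: 31.980 lies in 28.115–32.295, so I_lo=151, I_hi=250, C_lo=28.115, C_hi=32.295.
(250−151)/(32.295−28.115) × (31.980−28.115) + 151 = 99/4.180 × 3.865 + 151 ≈ 242.54 → 243.
Milan: 29.321 lies in 28.115–32.295, so I_lo=151, I_hi=250, C_lo=28.115, C_hi=32.295.
(250−151)/(32.295−28.115) × (29.321−28.115) + 151 = 99/4.180 × 1.206 + 151 ≈ 179.56 → 180.
AQIs: Cairo=59, Dhaka=121, São Paulo=243, Milan=180. São Paulo (243) − Cairo (59) = 184.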